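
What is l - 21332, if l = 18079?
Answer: -3253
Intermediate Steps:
l - 21332 = 18079 - 21332 = -3253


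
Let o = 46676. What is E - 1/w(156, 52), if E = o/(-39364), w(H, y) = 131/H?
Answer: -3063835/1289171 ≈ -2.3766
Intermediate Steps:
E = -11669/9841 (E = 46676/(-39364) = 46676*(-1/39364) = -11669/9841 ≈ -1.1858)
E - 1/w(156, 52) = -11669/9841 - 1/(131/156) = -11669/9841 - 1/(131*(1/156)) = -11669/9841 - 1/131/156 = -11669/9841 - 1*156/131 = -11669/9841 - 156/131 = -3063835/1289171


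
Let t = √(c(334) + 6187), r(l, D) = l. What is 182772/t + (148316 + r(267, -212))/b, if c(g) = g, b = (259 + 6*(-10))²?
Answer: 148583/39601 + 182772*√6521/6521 ≈ 2267.1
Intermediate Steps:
b = 39601 (b = (259 - 60)² = 199² = 39601)
t = √6521 (t = √(334 + 6187) = √6521 ≈ 80.753)
182772/t + (148316 + r(267, -212))/b = 182772/(√6521) + (148316 + 267)/39601 = 182772*(√6521/6521) + 148583*(1/39601) = 182772*√6521/6521 + 148583/39601 = 148583/39601 + 182772*√6521/6521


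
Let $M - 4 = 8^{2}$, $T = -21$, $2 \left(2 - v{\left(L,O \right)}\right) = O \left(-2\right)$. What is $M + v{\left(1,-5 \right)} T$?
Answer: $131$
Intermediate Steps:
$v{\left(L,O \right)} = 2 + O$ ($v{\left(L,O \right)} = 2 - \frac{O \left(-2\right)}{2} = 2 - \frac{\left(-2\right) O}{2} = 2 + O$)
$M = 68$ ($M = 4 + 8^{2} = 4 + 64 = 68$)
$M + v{\left(1,-5 \right)} T = 68 + \left(2 - 5\right) \left(-21\right) = 68 - -63 = 68 + 63 = 131$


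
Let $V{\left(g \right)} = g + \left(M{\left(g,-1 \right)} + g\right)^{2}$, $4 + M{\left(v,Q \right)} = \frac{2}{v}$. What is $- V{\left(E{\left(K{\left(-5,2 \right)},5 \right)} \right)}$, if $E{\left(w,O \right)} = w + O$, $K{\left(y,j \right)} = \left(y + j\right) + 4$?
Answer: $- \frac{103}{9} \approx -11.444$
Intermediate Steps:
$K{\left(y,j \right)} = 4 + j + y$ ($K{\left(y,j \right)} = \left(j + y\right) + 4 = 4 + j + y$)
$M{\left(v,Q \right)} = -4 + \frac{2}{v}$
$E{\left(w,O \right)} = O + w$
$V{\left(g \right)} = g + \left(-4 + g + \frac{2}{g}\right)^{2}$ ($V{\left(g \right)} = g + \left(\left(-4 + \frac{2}{g}\right) + g\right)^{2} = g + \left(-4 + g + \frac{2}{g}\right)^{2}$)
$- V{\left(E{\left(K{\left(-5,2 \right)},5 \right)} \right)} = - \frac{\left(5 + \left(4 + 2 - 5\right)\right)^{3} + \left(2 + \left(5 + \left(4 + 2 - 5\right)\right) \left(-4 + \left(5 + \left(4 + 2 - 5\right)\right)\right)\right)^{2}}{\left(5 + \left(4 + 2 - 5\right)\right)^{2}} = - \frac{\left(5 + 1\right)^{3} + \left(2 + \left(5 + 1\right) \left(-4 + \left(5 + 1\right)\right)\right)^{2}}{\left(5 + 1\right)^{2}} = - \frac{6^{3} + \left(2 + 6 \left(-4 + 6\right)\right)^{2}}{36} = - \frac{216 + \left(2 + 6 \cdot 2\right)^{2}}{36} = - \frac{216 + \left(2 + 12\right)^{2}}{36} = - \frac{216 + 14^{2}}{36} = - \frac{216 + 196}{36} = - \frac{412}{36} = \left(-1\right) \frac{103}{9} = - \frac{103}{9}$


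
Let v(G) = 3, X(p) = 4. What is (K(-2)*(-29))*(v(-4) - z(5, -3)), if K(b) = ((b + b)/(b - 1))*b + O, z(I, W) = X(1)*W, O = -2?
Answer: 2030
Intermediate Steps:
z(I, W) = 4*W
K(b) = -2 + 2*b**2/(-1 + b) (K(b) = ((b + b)/(b - 1))*b - 2 = ((2*b)/(-1 + b))*b - 2 = (2*b/(-1 + b))*b - 2 = 2*b**2/(-1 + b) - 2 = -2 + 2*b**2/(-1 + b))
(K(-2)*(-29))*(v(-4) - z(5, -3)) = ((2*(1 + (-2)**2 - 1*(-2))/(-1 - 2))*(-29))*(3 - 4*(-3)) = ((2*(1 + 4 + 2)/(-3))*(-29))*(3 - 1*(-12)) = ((2*(-1/3)*7)*(-29))*(3 + 12) = -14/3*(-29)*15 = (406/3)*15 = 2030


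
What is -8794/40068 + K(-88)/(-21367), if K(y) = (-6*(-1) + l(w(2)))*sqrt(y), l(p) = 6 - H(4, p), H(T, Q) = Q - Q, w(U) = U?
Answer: -4397/20034 - 24*I*sqrt(22)/21367 ≈ -0.21948 - 0.0052684*I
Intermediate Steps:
H(T, Q) = 0
l(p) = 6 (l(p) = 6 - 1*0 = 6 + 0 = 6)
K(y) = 12*sqrt(y) (K(y) = (-6*(-1) + 6)*sqrt(y) = (6 + 6)*sqrt(y) = 12*sqrt(y))
-8794/40068 + K(-88)/(-21367) = -8794/40068 + (12*sqrt(-88))/(-21367) = -8794*1/40068 + (12*(2*I*sqrt(22)))*(-1/21367) = -4397/20034 + (24*I*sqrt(22))*(-1/21367) = -4397/20034 - 24*I*sqrt(22)/21367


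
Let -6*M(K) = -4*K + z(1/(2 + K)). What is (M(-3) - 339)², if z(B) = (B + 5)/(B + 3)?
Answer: 1048576/9 ≈ 1.1651e+5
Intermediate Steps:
z(B) = (5 + B)/(3 + B)
M(K) = 2*K/3 - (5 + 1/(2 + K))/(6*(3 + 1/(2 + K))) (M(K) = -(-4*K + (5 + 1/(2 + K))/(3 + 1/(2 + K)))/6 = 2*K/3 - (5 + 1/(2 + K))/(6*(3 + 1/(2 + K))))
(M(-3) - 339)² = ((-11 + 12*(-3)² + 23*(-3))/(6*(7 + 3*(-3))) - 339)² = ((-11 + 12*9 - 69)/(6*(7 - 9)) - 339)² = ((⅙)*(-11 + 108 - 69)/(-2) - 339)² = ((⅙)*(-½)*28 - 339)² = (-7/3 - 339)² = (-1024/3)² = 1048576/9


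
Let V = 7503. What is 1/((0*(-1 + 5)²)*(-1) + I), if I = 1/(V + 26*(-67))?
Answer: 5761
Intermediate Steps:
I = 1/5761 (I = 1/(7503 + 26*(-67)) = 1/(7503 - 1742) = 1/5761 ≈ 0.00017358)
1/((0*(-1 + 5)²)*(-1) + I) = 1/((0*(-1 + 5)²)*(-1) + 1/5761) = 1/((0*4²)*(-1) + 1/5761) = 1/((0*16)*(-1) + 1/5761) = 1/(0*(-1) + 1/5761) = 1/(0 + 1/5761) = 1/(1/5761) = 5761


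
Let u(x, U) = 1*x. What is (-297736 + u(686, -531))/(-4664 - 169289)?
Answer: 22850/13381 ≈ 1.7076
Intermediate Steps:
u(x, U) = x
(-297736 + u(686, -531))/(-4664 - 169289) = (-297736 + 686)/(-4664 - 169289) = -297050/(-173953) = -297050*(-1/173953) = 22850/13381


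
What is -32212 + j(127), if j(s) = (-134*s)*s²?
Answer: -274515534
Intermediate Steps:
j(s) = -134*s³
-32212 + j(127) = -32212 - 134*127³ = -32212 - 134*2048383 = -32212 - 274483322 = -274515534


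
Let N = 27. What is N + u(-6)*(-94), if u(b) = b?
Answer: 591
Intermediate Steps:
N + u(-6)*(-94) = 27 - 6*(-94) = 27 + 564 = 591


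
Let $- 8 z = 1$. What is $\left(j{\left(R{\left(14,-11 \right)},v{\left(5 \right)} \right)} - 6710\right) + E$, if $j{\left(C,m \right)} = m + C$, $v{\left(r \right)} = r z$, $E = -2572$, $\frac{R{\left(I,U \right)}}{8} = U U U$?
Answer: $- \frac{159445}{8} \approx -19931.0$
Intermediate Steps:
$R{\left(I,U \right)} = 8 U^{3}$ ($R{\left(I,U \right)} = 8 U U U = 8 U U^{2} = 8 U^{3}$)
$z = - \frac{1}{8}$ ($z = \left(- \frac{1}{8}\right) 1 = - \frac{1}{8} \approx -0.125$)
$v{\left(r \right)} = - \frac{r}{8}$ ($v{\left(r \right)} = r \left(- \frac{1}{8}\right) = - \frac{r}{8}$)
$j{\left(C,m \right)} = C + m$
$\left(j{\left(R{\left(14,-11 \right)},v{\left(5 \right)} \right)} - 6710\right) + E = \left(\left(8 \left(-11\right)^{3} - \frac{5}{8}\right) - 6710\right) - 2572 = \left(\left(8 \left(-1331\right) - \frac{5}{8}\right) - 6710\right) - 2572 = \left(\left(-10648 - \frac{5}{8}\right) - 6710\right) - 2572 = \left(- \frac{85189}{8} - 6710\right) - 2572 = - \frac{138869}{8} - 2572 = - \frac{159445}{8}$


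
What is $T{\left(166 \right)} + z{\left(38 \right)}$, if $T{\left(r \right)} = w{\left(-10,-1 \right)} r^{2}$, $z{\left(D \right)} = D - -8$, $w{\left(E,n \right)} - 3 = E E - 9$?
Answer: $2590310$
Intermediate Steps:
$w{\left(E,n \right)} = -6 + E^{2}$ ($w{\left(E,n \right)} = 3 + \left(E E - 9\right) = 3 + \left(E^{2} - 9\right) = 3 + \left(-9 + E^{2}\right) = -6 + E^{2}$)
$z{\left(D \right)} = 8 + D$ ($z{\left(D \right)} = D + 8 = 8 + D$)
$T{\left(r \right)} = 94 r^{2}$ ($T{\left(r \right)} = \left(-6 + \left(-10\right)^{2}\right) r^{2} = \left(-6 + 100\right) r^{2} = 94 r^{2}$)
$T{\left(166 \right)} + z{\left(38 \right)} = 94 \cdot 166^{2} + \left(8 + 38\right) = 94 \cdot 27556 + 46 = 2590264 + 46 = 2590310$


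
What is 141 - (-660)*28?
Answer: 18621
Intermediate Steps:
141 - (-660)*28 = 141 - 132*(-140) = 141 + 18480 = 18621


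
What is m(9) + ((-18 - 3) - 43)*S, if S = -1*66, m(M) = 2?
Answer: 4226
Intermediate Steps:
S = -66
m(9) + ((-18 - 3) - 43)*S = 2 + ((-18 - 3) - 43)*(-66) = 2 + (-21 - 43)*(-66) = 2 - 64*(-66) = 2 + 4224 = 4226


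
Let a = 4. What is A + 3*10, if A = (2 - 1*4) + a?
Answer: 32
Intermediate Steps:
A = 2 (A = (2 - 1*4) + 4 = (2 - 4) + 4 = -2 + 4 = 2)
A + 3*10 = 2 + 3*10 = 2 + 30 = 32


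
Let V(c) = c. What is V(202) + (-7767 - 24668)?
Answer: -32233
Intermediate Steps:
V(202) + (-7767 - 24668) = 202 + (-7767 - 24668) = 202 - 32435 = -32233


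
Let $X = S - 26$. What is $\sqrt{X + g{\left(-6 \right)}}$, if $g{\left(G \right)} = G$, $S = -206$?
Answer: $i \sqrt{238} \approx 15.427 i$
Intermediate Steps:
$X = -232$ ($X = -206 - 26 = -232$)
$\sqrt{X + g{\left(-6 \right)}} = \sqrt{-232 - 6} = \sqrt{-238} = i \sqrt{238}$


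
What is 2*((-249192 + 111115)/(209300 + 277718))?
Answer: -138077/243509 ≈ -0.56703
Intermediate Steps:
2*((-249192 + 111115)/(209300 + 277718)) = 2*(-138077/487018) = -138077/243509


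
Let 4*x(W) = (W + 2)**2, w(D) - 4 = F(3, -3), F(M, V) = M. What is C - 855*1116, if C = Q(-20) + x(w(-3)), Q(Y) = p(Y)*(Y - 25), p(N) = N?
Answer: -3813039/4 ≈ -9.5326e+5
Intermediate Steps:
w(D) = 7 (w(D) = 4 + 3 = 7)
x(W) = (2 + W)**2/4 (x(W) = (W + 2)**2/4 = (2 + W)**2/4)
Q(Y) = Y*(-25 + Y) (Q(Y) = Y*(Y - 25) = Y*(-25 + Y))
C = 3681/4 (C = -20*(-25 - 20) + (2 + 7)**2/4 = -20*(-45) + (1/4)*9**2 = 900 + (1/4)*81 = 900 + 81/4 = 3681/4 ≈ 920.25)
C - 855*1116 = 3681/4 - 855*1116 = 3681/4 - 954180 = -3813039/4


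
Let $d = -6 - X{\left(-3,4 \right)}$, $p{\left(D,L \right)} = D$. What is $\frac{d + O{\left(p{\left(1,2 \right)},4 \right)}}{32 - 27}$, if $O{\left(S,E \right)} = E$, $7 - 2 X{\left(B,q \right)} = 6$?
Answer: $- \frac{1}{2} \approx -0.5$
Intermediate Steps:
$X{\left(B,q \right)} = \frac{1}{2}$ ($X{\left(B,q \right)} = \frac{7}{2} - 3 = \frac{1}{2}$)
$d = - \frac{13}{2}$ ($d = -6 - \frac{1}{2} = - \frac{13}{2} \approx -6.5$)
$\frac{d + O{\left(p{\left(1,2 \right)},4 \right)}}{32 - 27} = \frac{- \frac{13}{2} + 4}{32 - 27} = \frac{1}{5} \left(- \frac{5}{2}\right) = - \frac{1}{2}$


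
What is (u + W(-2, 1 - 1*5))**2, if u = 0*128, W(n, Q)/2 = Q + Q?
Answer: 256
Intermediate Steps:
W(n, Q) = 4*Q (W(n, Q) = 2*(Q + Q) = 2*(2*Q) = 4*Q)
u = 0
(u + W(-2, 1 - 1*5))**2 = (0 + 4*(1 - 1*5))**2 = (0 + 4*(1 - 5))**2 = (0 + 4*(-4))**2 = (0 - 16)**2 = (-16)**2 = 256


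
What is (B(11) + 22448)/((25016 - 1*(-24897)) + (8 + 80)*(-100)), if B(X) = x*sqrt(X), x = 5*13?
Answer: 22448/41113 + 65*sqrt(11)/41113 ≈ 0.55125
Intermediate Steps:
x = 65
B(X) = 65*sqrt(X)
(B(11) + 22448)/((25016 - 1*(-24897)) + (8 + 80)*(-100)) = (65*sqrt(11) + 22448)/((25016 - 1*(-24897)) + (8 + 80)*(-100)) = (22448 + 65*sqrt(11))/((25016 + 24897) + 88*(-100)) = (22448 + 65*sqrt(11))/(49913 - 8800) = (22448 + 65*sqrt(11))/41113 = (22448 + 65*sqrt(11))*(1/41113) = 22448/41113 + 65*sqrt(11)/41113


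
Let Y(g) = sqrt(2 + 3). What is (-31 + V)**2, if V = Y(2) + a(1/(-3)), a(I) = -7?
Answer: (38 - sqrt(5))**2 ≈ 1279.1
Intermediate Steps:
Y(g) = sqrt(5)
V = -7 + sqrt(5) (V = sqrt(5) - 7 = -7 + sqrt(5) ≈ -4.7639)
(-31 + V)**2 = (-31 + (-7 + sqrt(5)))**2 = (-38 + sqrt(5))**2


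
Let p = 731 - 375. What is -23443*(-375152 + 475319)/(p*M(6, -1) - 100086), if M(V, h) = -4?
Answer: 2348214981/101510 ≈ 23133.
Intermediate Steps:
p = 356
-23443*(-375152 + 475319)/(p*M(6, -1) - 100086) = -23443*(-375152 + 475319)/(356*(-4) - 100086) = -23443*100167/(-1424 - 100086) = -23443/((-101510*1/100167)) = -23443/(-101510/100167) = -23443*(-100167/101510) = 2348214981/101510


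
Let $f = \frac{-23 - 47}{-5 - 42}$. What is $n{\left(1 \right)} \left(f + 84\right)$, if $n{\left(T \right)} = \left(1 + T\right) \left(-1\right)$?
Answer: $- \frac{8036}{47} \approx -170.98$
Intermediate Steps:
$n{\left(T \right)} = -1 - T$
$f = \frac{70}{47}$ ($f = - \frac{70}{-47} = \left(-70\right) \left(- \frac{1}{47}\right) = \frac{70}{47} \approx 1.4894$)
$n{\left(1 \right)} \left(f + 84\right) = \left(-1 - 1\right) \left(\frac{70}{47} + 84\right) = \left(-1 - 1\right) \frac{4018}{47} = \left(-2\right) \frac{4018}{47} = - \frac{8036}{47}$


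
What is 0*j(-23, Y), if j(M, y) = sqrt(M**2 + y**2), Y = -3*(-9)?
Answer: 0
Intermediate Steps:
Y = 27
0*j(-23, Y) = 0*sqrt((-23)**2 + 27**2) = 0*sqrt(529 + 729) = 0*sqrt(1258) = 0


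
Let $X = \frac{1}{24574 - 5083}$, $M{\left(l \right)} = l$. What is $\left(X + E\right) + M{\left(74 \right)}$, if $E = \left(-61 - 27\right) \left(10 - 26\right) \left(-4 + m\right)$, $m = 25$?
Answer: $\frac{577752223}{19491} \approx 29642.0$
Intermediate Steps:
$X = \frac{1}{19491} \approx 5.1306 \cdot 10^{-5}$
$E = 29568$ ($E = \left(-61 - 27\right) \left(10 - 26\right) \left(-4 + 25\right) = - 88 \left(\left(-16\right) 21\right) = \left(-88\right) \left(-336\right) = 29568$)
$\left(X + E\right) + M{\left(74 \right)} = \left(\frac{1}{19491} + 29568\right) + 74 = \frac{576309889}{19491} + 74 = \frac{577752223}{19491}$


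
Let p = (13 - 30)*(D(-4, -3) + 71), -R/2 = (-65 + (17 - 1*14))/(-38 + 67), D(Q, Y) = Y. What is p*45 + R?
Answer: -1508456/29 ≈ -52016.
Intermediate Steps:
R = 124/29 (R = -2*(-65 + (17 - 1*14))/(-38 + 67) = -2*(-65 + (17 - 14))/29 = -2*(-65 + 3)/29 = -(-124)/29 = -2*(-62/29) = 124/29 ≈ 4.2759)
p = -1156 (p = (13 - 30)*(-3 + 71) = -17*68 = -1156)
p*45 + R = -1156*45 + 124/29 = -52020 + 124/29 = -1508456/29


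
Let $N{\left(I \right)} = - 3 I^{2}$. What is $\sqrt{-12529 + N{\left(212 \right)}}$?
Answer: $i \sqrt{147361} \approx 383.88 i$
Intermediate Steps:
$\sqrt{-12529 + N{\left(212 \right)}} = \sqrt{-12529 - 3 \cdot 212^{2}} = \sqrt{-12529 - 134832} = \sqrt{-147361} = i \sqrt{147361}$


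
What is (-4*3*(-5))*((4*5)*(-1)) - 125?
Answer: -1325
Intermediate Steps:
(-4*3*(-5))*((4*5)*(-1)) - 125 = (-12*(-5))*(20*(-1)) - 125 = 60*(-20) - 125 = -1200 - 125 = -1325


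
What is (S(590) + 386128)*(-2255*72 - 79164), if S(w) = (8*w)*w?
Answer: -765855214272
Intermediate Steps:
S(w) = 8*w²
(S(590) + 386128)*(-2255*72 - 79164) = (8*590² + 386128)*(-2255*72 - 79164) = (8*348100 + 386128)*(-162360 - 79164) = (2784800 + 386128)*(-241524) = 3170928*(-241524) = -765855214272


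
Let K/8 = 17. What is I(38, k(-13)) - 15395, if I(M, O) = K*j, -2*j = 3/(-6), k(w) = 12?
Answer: -15361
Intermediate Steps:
K = 136 (K = 8*17 = 136)
j = 1/4 (j = -3/(2*(-6)) = -3*(-1)/(2*6) = -1/2*(-1/2) = 1/4 ≈ 0.25000)
I(M, O) = 34 (I(M, O) = 136*(1/4) = 34)
I(38, k(-13)) - 15395 = 34 - 15395 = -15361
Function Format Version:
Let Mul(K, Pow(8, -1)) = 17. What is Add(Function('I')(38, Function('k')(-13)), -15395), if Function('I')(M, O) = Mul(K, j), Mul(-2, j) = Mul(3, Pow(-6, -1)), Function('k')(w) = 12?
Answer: -15361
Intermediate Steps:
K = 136 (K = Mul(8, 17) = 136)
j = Rational(1, 4) (j = Mul(Rational(-1, 2), Mul(3, Pow(-6, -1))) = Mul(Rational(-1, 2), Mul(3, Rational(-1, 6))) = Mul(Rational(-1, 2), Rational(-1, 2)) = Rational(1, 4) ≈ 0.25000)
Function('I')(M, O) = 34 (Function('I')(M, O) = Mul(136, Rational(1, 4)) = 34)
Add(Function('I')(38, Function('k')(-13)), -15395) = Add(34, -15395) = -15361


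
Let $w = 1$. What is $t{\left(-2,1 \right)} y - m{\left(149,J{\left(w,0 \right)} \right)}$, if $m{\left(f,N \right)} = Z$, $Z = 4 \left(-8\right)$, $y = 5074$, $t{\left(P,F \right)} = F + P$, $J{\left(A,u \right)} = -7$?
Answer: $-5042$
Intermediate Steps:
$Z = -32$
$m{\left(f,N \right)} = -32$
$t{\left(-2,1 \right)} y - m{\left(149,J{\left(w,0 \right)} \right)} = \left(1 - 2\right) 5074 - -32 = \left(-1\right) 5074 + 32 = -5074 + 32 = -5042$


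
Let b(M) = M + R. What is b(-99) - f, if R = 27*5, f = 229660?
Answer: -229624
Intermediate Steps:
R = 135
b(M) = 135 + M (b(M) = M + 135 = 135 + M)
b(-99) - f = (135 - 99) - 1*229660 = 36 - 229660 = -229624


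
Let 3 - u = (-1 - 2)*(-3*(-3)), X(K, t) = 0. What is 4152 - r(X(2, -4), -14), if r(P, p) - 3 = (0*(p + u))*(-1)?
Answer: 4149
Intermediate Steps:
u = 30 (u = 3 - (-1 - 2)*(-3*(-3)) = 3 - (-3)*9 = 3 - 1*(-27) = 3 + 27 = 30)
r(P, p) = 3 (r(P, p) = 3 + (0*(p + 30))*(-1) = 3 + (0*(30 + p))*(-1) = 3 + 0*(-1) = 3 + 0 = 3)
4152 - r(X(2, -4), -14) = 4152 - 1*3 = 4152 - 3 = 4149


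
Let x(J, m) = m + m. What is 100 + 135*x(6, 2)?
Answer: 640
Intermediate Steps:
x(J, m) = 2*m
100 + 135*x(6, 2) = 100 + 135*(2*2) = 100 + 135*4 = 100 + 540 = 640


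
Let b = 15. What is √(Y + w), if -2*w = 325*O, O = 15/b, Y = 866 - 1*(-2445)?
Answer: √12594/2 ≈ 56.112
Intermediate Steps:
Y = 3311 (Y = 866 + 2445 = 3311)
O = 1 (O = 15/15 = 15*(1/15) = 1)
w = -325/2 ≈ -162.50
√(Y + w) = √(3311 - 325/2) = √(6297/2) = √12594/2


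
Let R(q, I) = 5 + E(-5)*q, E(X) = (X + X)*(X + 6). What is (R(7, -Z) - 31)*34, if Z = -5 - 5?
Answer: -3264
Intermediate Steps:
E(X) = 2*X*(6 + X) (E(X) = (2*X)*(6 + X) = 2*X*(6 + X))
Z = -10
R(q, I) = 5 - 10*q (R(q, I) = 5 + (2*(-5)*(6 - 5))*q = 5 + (2*(-5)*1)*q = 5 - 10*q)
(R(7, -Z) - 31)*34 = ((5 - 10*7) - 31)*34 = ((5 - 70) - 31)*34 = (-65 - 31)*34 = -96*34 = -3264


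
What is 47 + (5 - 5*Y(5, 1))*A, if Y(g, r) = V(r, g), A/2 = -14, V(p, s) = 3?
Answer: 327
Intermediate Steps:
A = -28 (A = 2*(-14) = -28)
Y(g, r) = 3
47 + (5 - 5*Y(5, 1))*A = 47 + (5 - 5*3)*(-28) = 47 + (5 - 15)*(-28) = 47 - 10*(-28) = 47 + 280 = 327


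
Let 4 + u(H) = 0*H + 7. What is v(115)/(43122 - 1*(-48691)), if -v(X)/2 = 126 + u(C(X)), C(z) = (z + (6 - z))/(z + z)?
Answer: -258/91813 ≈ -0.0028101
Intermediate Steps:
C(z) = 3/z (C(z) = 6/((2*z)) = 6*(1/(2*z)) = 3/z)
u(H) = 3 (u(H) = -4 + (0*H + 7) = -4 + (0 + 7) = -4 + 7 = 3)
v(X) = -258 (v(X) = -2*(126 + 3) = -2*129 = -258)
v(115)/(43122 - 1*(-48691)) = -258/(43122 - 1*(-48691)) = -258/(43122 + 48691) = -258/91813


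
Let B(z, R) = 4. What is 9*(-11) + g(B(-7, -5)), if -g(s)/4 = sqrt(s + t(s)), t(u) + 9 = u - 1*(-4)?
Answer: -99 - 4*sqrt(3) ≈ -105.93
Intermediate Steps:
t(u) = -5 + u (t(u) = -9 + (u - 1*(-4)) = -9 + (u + 4) = -9 + (4 + u) = -5 + u)
g(s) = -4*sqrt(-5 + 2*s) (g(s) = -4*sqrt(s + (-5 + s)) = -4*sqrt(-5 + 2*s))
9*(-11) + g(B(-7, -5)) = 9*(-11) - 4*sqrt(-5 + 2*4) = -99 - 4*sqrt(-5 + 8) = -99 - 4*sqrt(3)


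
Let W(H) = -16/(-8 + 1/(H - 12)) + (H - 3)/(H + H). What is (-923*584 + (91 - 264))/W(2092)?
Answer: -12512715022360/58000797 ≈ -2.1573e+5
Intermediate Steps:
W(H) = -16/(-8 + 1/(-12 + H)) + (-3 + H)/(2*H) (W(H) = -16/(-8 + 1/(-12 + H)) + (-3 + H)/((2*H)) = -16/(-8 + 1/(-12 + H)) + (-3 + H)*(1/(2*H)) = -16/(-8 + 1/(-12 + H)) + (-3 + H)/(2*H))
(-923*584 + (91 - 264))/W(2092) = (-923*584 + (91 - 264))/(((½)*(291 - 505*2092 + 40*2092²)/(2092*(-97 + 8*2092)))) = (-539032 - 173)/(((½)*(1/2092)*(291 - 1056460 + 40*4376464)/(-97 + 16736))) = -539205*69617576/(291 - 1056460 + 175058560) = -539205/((½)*(1/2092)*(1/16639)*174002391) = -539205/174002391/69617576 = -539205*69617576/174002391 = -12512715022360/58000797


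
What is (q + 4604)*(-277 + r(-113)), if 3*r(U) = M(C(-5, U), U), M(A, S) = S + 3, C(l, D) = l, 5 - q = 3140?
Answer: -1382329/3 ≈ -4.6078e+5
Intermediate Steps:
q = -3135 (q = 5 - 1*3140 = 5 - 3140 = -3135)
M(A, S) = 3 + S
r(U) = 1 + U/3 (r(U) = (3 + U)/3 = 1 + U/3)
(q + 4604)*(-277 + r(-113)) = (-3135 + 4604)*(-277 + (1 + (⅓)*(-113))) = 1469*(-277 + (1 - 113/3)) = 1469*(-277 - 110/3) = 1469*(-941/3) = -1382329/3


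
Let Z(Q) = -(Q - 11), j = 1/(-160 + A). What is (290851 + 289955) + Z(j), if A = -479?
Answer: 371142064/639 ≈ 5.8082e+5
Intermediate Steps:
j = -1/639 (j = 1/(-160 - 479) = 1/(-639) = -1/639 ≈ -0.0015649)
Z(Q) = 11 - Q (Z(Q) = -(-11 + Q) = 11 - Q)
(290851 + 289955) + Z(j) = (290851 + 289955) + (11 - 1*(-1/639)) = 580806 + (11 + 1/639) = 580806 + 7030/639 = 371142064/639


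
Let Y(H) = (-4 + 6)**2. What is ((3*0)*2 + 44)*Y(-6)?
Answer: 176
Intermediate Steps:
Y(H) = 4 (Y(H) = 2**2 = 4)
((3*0)*2 + 44)*Y(-6) = ((3*0)*2 + 44)*4 = (0*2 + 44)*4 = (0 + 44)*4 = 44*4 = 176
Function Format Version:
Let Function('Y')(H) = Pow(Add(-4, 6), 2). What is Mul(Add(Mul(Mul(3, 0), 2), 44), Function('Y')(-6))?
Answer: 176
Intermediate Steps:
Function('Y')(H) = 4 (Function('Y')(H) = Pow(2, 2) = 4)
Mul(Add(Mul(Mul(3, 0), 2), 44), Function('Y')(-6)) = Mul(Add(Mul(Mul(3, 0), 2), 44), 4) = Mul(Add(Mul(0, 2), 44), 4) = Mul(Add(0, 44), 4) = Mul(44, 4) = 176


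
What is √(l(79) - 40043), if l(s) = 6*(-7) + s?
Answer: I*√40006 ≈ 200.01*I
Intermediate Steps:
l(s) = -42 + s
√(l(79) - 40043) = √((-42 + 79) - 40043) = √(37 - 40043) = √(-40006) = I*√40006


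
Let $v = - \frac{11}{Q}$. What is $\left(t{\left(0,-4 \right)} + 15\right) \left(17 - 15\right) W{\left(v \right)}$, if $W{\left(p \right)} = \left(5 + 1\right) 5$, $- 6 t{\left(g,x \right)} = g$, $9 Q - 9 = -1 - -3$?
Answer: $900$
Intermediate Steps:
$Q = \frac{11}{9}$ ($Q = 1 + \frac{-1 - -3}{9} = 1 + \frac{-1 + 3}{9} = 1 + \frac{1}{9} \cdot 2 = 1 + \frac{2}{9} = \frac{11}{9} \approx 1.2222$)
$t{\left(g,x \right)} = - \frac{g}{6}$
$v = -9$ ($v = - \frac{11}{\frac{11}{9}} = \left(-11\right) \frac{9}{11} = -9$)
$W{\left(p \right)} = 30$ ($W{\left(p \right)} = 6 \cdot 5 = 30$)
$\left(t{\left(0,-4 \right)} + 15\right) \left(17 - 15\right) W{\left(v \right)} = \left(\left(- \frac{1}{6}\right) 0 + 15\right) \left(17 - 15\right) 30 = \left(0 + 15\right) 2 \cdot 30 = 15 \cdot 2 \cdot 30 = 30 \cdot 30 = 900$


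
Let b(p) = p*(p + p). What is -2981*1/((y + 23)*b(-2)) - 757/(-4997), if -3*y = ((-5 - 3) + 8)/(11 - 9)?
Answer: -14756769/919448 ≈ -16.050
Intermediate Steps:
y = 0 (y = -((-5 - 3) + 8)/(3*(11 - 9)) = -(-8 + 8)/(3*2) = -0/2 = -⅓*0 = 0)
b(p) = 2*p² (b(p) = p*(2*p) = 2*p²)
-2981*1/((y + 23)*b(-2)) - 757/(-4997) = -2981*1/(8*(0 + 23)) - 757/(-4997) = -2981/((2*4)*23) - 757*(-1/4997) = -2981/(8*23) + 757/4997 = -2981/184 + 757/4997 = -14756769/919448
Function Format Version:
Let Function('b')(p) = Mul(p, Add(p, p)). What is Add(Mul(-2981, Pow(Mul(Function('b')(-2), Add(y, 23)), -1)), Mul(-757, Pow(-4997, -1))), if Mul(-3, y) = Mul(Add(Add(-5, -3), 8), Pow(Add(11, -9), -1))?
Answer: Rational(-14756769, 919448) ≈ -16.050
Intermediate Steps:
y = 0 (y = Mul(Rational(-1, 3), Mul(Add(Add(-5, -3), 8), Pow(Add(11, -9), -1))) = Mul(Rational(-1, 3), Mul(Add(-8, 8), Pow(2, -1))) = Mul(Rational(-1, 3), Mul(0, Rational(1, 2))) = Mul(Rational(-1, 3), 0) = 0)
Function('b')(p) = Mul(2, Pow(p, 2)) (Function('b')(p) = Mul(p, Mul(2, p)) = Mul(2, Pow(p, 2)))
Add(Mul(-2981, Pow(Mul(Function('b')(-2), Add(y, 23)), -1)), Mul(-757, Pow(-4997, -1))) = Add(Mul(-2981, Pow(Mul(Mul(2, Pow(-2, 2)), Add(0, 23)), -1)), Mul(-757, Pow(-4997, -1))) = Add(Mul(-2981, Pow(Mul(Mul(2, 4), 23), -1)), Mul(-757, Rational(-1, 4997))) = Add(Mul(-2981, Pow(Mul(8, 23), -1)), Rational(757, 4997)) = Add(Mul(-2981, Pow(184, -1)), Rational(757, 4997)) = Add(Mul(-2981, Rational(1, 184)), Rational(757, 4997)) = Add(Rational(-2981, 184), Rational(757, 4997)) = Rational(-14756769, 919448)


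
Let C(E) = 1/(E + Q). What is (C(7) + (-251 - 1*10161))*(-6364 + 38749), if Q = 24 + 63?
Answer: -31696073895/94 ≈ -3.3719e+8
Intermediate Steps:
Q = 87
C(E) = 1/(87 + E) (C(E) = 1/(E + 87) = 1/(87 + E))
(C(7) + (-251 - 1*10161))*(-6364 + 38749) = (1/(87 + 7) + (-251 - 1*10161))*(-6364 + 38749) = (1/94 + (-251 - 10161))*32385 = (1/94 - 10412)*32385 = -978727/94*32385 = -31696073895/94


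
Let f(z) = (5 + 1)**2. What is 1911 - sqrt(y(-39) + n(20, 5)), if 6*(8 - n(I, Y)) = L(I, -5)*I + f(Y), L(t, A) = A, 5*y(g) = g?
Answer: 1911 - sqrt(2445)/15 ≈ 1907.7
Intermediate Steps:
y(g) = g/5
f(z) = 36 (f(z) = 6**2 = 36)
n(I, Y) = 2 + 5*I/6 (n(I, Y) = 8 - (-5*I + 36)/6 = 8 - (36 - 5*I)/6 = 8 + (-6 + 5*I/6) = 2 + 5*I/6)
1911 - sqrt(y(-39) + n(20, 5)) = 1911 - sqrt((1/5)*(-39) + (2 + (5/6)*20)) = 1911 - sqrt(-39/5 + (2 + 50/3)) = 1911 - sqrt(-39/5 + 56/3) = 1911 - sqrt(163/15) = 1911 - sqrt(2445)/15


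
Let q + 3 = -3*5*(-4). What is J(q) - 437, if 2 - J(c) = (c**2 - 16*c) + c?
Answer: -2829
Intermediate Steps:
q = 57 (q = -3 - 3*5*(-4) = -3 - 15*(-4) = -3 + 60 = 57)
J(c) = 2 - c**2 + 15*c (J(c) = 2 - ((c**2 - 16*c) + c) = 2 - (c**2 - 15*c) = 2 + (-c**2 + 15*c) = 2 - c**2 + 15*c)
J(q) - 437 = (2 - 1*57**2 + 15*57) - 437 = (2 - 1*3249 + 855) - 437 = (2 - 3249 + 855) - 437 = -2392 - 437 = -2829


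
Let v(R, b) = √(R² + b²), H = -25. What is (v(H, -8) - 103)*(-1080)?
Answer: 111240 - 1080*√689 ≈ 82891.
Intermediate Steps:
(v(H, -8) - 103)*(-1080) = (√((-25)² + (-8)²) - 103)*(-1080) = (√(625 + 64) - 103)*(-1080) = (√689 - 103)*(-1080) = (-103 + √689)*(-1080) = 111240 - 1080*√689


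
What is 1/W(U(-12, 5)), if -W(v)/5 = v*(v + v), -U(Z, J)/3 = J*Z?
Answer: -1/324000 ≈ -3.0864e-6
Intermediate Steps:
U(Z, J) = -3*J*Z
W(v) = -10*v**2 (W(v) = -5*v*(v + v) = -5*v*2*v = -10*v**2)
1/W(U(-12, 5)) = 1/(-10*(-3*5*(-12))**2) = 1/(-10*180**2) = 1/(-10*32400) = 1/(-324000) = -1/324000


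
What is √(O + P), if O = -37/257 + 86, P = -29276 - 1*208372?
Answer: 3*I*√1743415783/257 ≈ 487.4*I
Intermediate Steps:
P = -237648 (P = -29276 - 208372 = -237648)
O = 22065/257 (O = -37*1/257 + 86 = -37/257 + 86 = 22065/257 ≈ 85.856)
√(O + P) = √(22065/257 - 237648) = √(-61053471/257) = 3*I*√1743415783/257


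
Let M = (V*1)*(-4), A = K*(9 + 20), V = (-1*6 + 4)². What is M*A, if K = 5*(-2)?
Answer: 4640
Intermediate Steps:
K = -10
V = 4 (V = (-6 + 4)² = (-2)² = 4)
A = -290 (A = -10*(9 + 20) = -10*29 = -290)
M = -16 (M = (4*1)*(-4) = 4*(-4) = -16)
M*A = -16*(-290) = 4640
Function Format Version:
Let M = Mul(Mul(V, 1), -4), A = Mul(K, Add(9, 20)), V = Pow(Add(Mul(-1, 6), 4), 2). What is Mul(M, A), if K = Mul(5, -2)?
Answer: 4640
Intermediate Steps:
K = -10
V = 4 (V = Pow(Add(-6, 4), 2) = Pow(-2, 2) = 4)
A = -290 (A = Mul(-10, Add(9, 20)) = Mul(-10, 29) = -290)
M = -16 (M = Mul(Mul(4, 1), -4) = Mul(4, -4) = -16)
Mul(M, A) = Mul(-16, -290) = 4640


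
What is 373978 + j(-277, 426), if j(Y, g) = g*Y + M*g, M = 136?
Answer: 313912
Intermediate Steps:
j(Y, g) = 136*g + Y*g (j(Y, g) = g*Y + 136*g = Y*g + 136*g = 136*g + Y*g)
373978 + j(-277, 426) = 373978 + 426*(136 - 277) = 373978 + 426*(-141) = 373978 - 60066 = 313912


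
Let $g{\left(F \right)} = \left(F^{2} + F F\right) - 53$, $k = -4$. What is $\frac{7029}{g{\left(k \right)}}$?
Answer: $- \frac{2343}{7} \approx -334.71$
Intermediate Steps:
$g{\left(F \right)} = -53 + 2 F^{2}$ ($g{\left(F \right)} = \left(F^{2} + F^{2}\right) - 53 = 2 F^{2} - 53 = -53 + 2 F^{2}$)
$\frac{7029}{g{\left(k \right)}} = \frac{7029}{-53 + 2 \left(-4\right)^{2}} = \frac{7029}{-53 + 2 \cdot 16} = \frac{7029}{-53 + 32} = \frac{7029}{-21} = 7029 \left(- \frac{1}{21}\right) = - \frac{2343}{7}$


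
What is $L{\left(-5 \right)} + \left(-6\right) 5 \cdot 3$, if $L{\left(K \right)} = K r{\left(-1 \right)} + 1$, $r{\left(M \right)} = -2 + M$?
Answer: $-74$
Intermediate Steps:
$L{\left(K \right)} = 1 - 3 K$ ($L{\left(K \right)} = K \left(-2 - 1\right) + 1 = K \left(-3\right) + 1 = - 3 K + 1 = 1 - 3 K$)
$L{\left(-5 \right)} + \left(-6\right) 5 \cdot 3 = \left(1 - -15\right) + \left(-6\right) 5 \cdot 3 = \left(1 + 15\right) - 90 = 16 - 90 = -74$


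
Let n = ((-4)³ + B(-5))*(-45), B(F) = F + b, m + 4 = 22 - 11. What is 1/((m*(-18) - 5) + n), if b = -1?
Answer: 1/3019 ≈ 0.00033124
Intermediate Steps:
m = 7 (m = -4 + (22 - 11) = -4 + 11 = 7)
B(F) = -1 + F (B(F) = F - 1 = -1 + F)
n = 3150 (n = ((-4)³ + (-1 - 5))*(-45) = (-64 - 6)*(-45) = -70*(-45) = 3150)
1/((m*(-18) - 5) + n) = 1/((7*(-18) - 5) + 3150) = 1/((-126 - 5) + 3150) = 1/(-131 + 3150) = 1/3019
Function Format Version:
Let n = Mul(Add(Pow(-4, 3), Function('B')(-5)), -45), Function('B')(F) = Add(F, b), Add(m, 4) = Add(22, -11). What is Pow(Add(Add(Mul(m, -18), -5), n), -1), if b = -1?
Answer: Rational(1, 3019) ≈ 0.00033124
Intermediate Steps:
m = 7 (m = Add(-4, Add(22, -11)) = Add(-4, 11) = 7)
Function('B')(F) = Add(-1, F) (Function('B')(F) = Add(F, -1) = Add(-1, F))
n = 3150 (n = Mul(Add(Pow(-4, 3), Add(-1, -5)), -45) = Mul(Add(-64, -6), -45) = Mul(-70, -45) = 3150)
Pow(Add(Add(Mul(m, -18), -5), n), -1) = Pow(Add(Add(Mul(7, -18), -5), 3150), -1) = Pow(Add(Add(-126, -5), 3150), -1) = Pow(Add(-131, 3150), -1) = Pow(3019, -1) = Rational(1, 3019)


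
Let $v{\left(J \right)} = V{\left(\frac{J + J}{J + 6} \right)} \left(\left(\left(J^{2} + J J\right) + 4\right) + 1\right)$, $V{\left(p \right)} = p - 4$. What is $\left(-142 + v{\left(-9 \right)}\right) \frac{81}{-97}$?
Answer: $- \frac{15552}{97} \approx -160.33$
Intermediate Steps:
$V{\left(p \right)} = -4 + p$ ($V{\left(p \right)} = p - 4 = -4 + p$)
$v{\left(J \right)} = \left(-4 + \frac{2 J}{6 + J}\right) \left(5 + 2 J^{2}\right)$ ($v{\left(J \right)} = \left(-4 + \frac{J + J}{J + 6}\right) \left(\left(\left(J^{2} + J J\right) + 4\right) + 1\right) = \left(-4 + \frac{2 J}{6 + J}\right) \left(\left(\left(J^{2} + J^{2}\right) + 4\right) + 1\right) = \left(-4 + \frac{2 J}{6 + J}\right) \left(\left(2 J^{2} + 4\right) + 1\right) = \left(-4 + \frac{2 J}{6 + J}\right) \left(\left(4 + 2 J^{2}\right) + 1\right) = \left(-4 + \frac{2 J}{6 + J}\right) \left(5 + 2 J^{2}\right)$)
$\left(-142 + v{\left(-9 \right)}\right) \frac{81}{-97} = \left(-142 + \frac{2 \left(-12 - -9\right) \left(5 + 2 \left(-9\right)^{2}\right)}{6 - 9}\right) \frac{81}{-97} = \left(-142 + \frac{2 \left(-12 + 9\right) \left(5 + 2 \cdot 81\right)}{-3}\right) 81 \left(- \frac{1}{97}\right) = \left(-142 + 2 \left(- \frac{1}{3}\right) \left(-3\right) \left(5 + 162\right)\right) \left(- \frac{81}{97}\right) = \left(-142 + 2 \left(- \frac{1}{3}\right) \left(-3\right) 167\right) \left(- \frac{81}{97}\right) = \left(-142 + 334\right) \left(- \frac{81}{97}\right) = 192 \left(- \frac{81}{97}\right) = - \frac{15552}{97}$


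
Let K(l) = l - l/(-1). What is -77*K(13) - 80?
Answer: -2082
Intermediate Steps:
K(l) = 2*l (K(l) = l - l*(-1) = l - (-1)*l = l + l = 2*l)
-77*K(13) - 80 = -154*13 - 80 = -77*26 - 80 = -2002 - 80 = -2082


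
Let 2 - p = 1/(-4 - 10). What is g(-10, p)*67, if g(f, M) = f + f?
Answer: -1340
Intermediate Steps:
p = 29/14 (p = 2 - 1/(-4 - 10) = 2 - 1/(-14) = 2 - 1*(-1/14) = 2 + 1/14 = 29/14 ≈ 2.0714)
g(f, M) = 2*f
g(-10, p)*67 = (2*(-10))*67 = -20*67 = -1340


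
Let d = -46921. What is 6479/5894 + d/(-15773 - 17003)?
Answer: 244454039/96590872 ≈ 2.5308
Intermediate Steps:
6479/5894 + d/(-15773 - 17003) = 6479/5894 - 46921/(-15773 - 17003) = 6479*(1/5894) - 46921/(-32776) = 6479/5894 - 46921*(-1/32776) = 6479/5894 + 46921/32776 = 244454039/96590872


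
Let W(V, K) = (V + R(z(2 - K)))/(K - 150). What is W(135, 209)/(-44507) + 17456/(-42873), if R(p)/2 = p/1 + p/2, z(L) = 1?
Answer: -45843853802/112580768049 ≈ -0.40721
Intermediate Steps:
R(p) = 3*p (R(p) = 2*(p/1 + p/2) = 2*(p*1 + p*(½)) = 2*(p + p/2) = 2*(3*p/2) = 3*p)
W(V, K) = (3 + V)/(-150 + K) (W(V, K) = (V + 3*1)/(K - 150) = (V + 3)/(-150 + K) = (3 + V)/(-150 + K))
W(135, 209)/(-44507) + 17456/(-42873) = ((3 + 135)/(-150 + 209))/(-44507) + 17456/(-42873) = (138/59)*(-1/44507) + 17456*(-1/42873) = ((1/59)*138)*(-1/44507) - 17456/42873 = (138/59)*(-1/44507) - 17456/42873 = -138/2625913 - 17456/42873 = -45843853802/112580768049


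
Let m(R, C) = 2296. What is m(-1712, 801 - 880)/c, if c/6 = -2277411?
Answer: -1148/6832233 ≈ -0.00016803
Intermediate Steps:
c = -13664466 (c = 6*(-2277411) = -13664466)
m(-1712, 801 - 880)/c = 2296/(-13664466) = 2296*(-1/13664466) = -1148/6832233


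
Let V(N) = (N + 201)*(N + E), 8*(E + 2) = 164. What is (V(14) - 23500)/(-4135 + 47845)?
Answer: -6605/17484 ≈ -0.37777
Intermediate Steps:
E = 37/2 (E = -2 + (⅛)*164 = -2 + 41/2 = 37/2 ≈ 18.500)
V(N) = (201 + N)*(37/2 + N) (V(N) = (N + 201)*(N + 37/2) = (201 + N)*(37/2 + N))
(V(14) - 23500)/(-4135 + 47845) = ((7437/2 + 14² + (439/2)*14) - 23500)/(-4135 + 47845) = ((7437/2 + 196 + 3073) - 23500)/43710 = (13975/2 - 23500)*(1/43710) = -33025/2*1/43710 = -6605/17484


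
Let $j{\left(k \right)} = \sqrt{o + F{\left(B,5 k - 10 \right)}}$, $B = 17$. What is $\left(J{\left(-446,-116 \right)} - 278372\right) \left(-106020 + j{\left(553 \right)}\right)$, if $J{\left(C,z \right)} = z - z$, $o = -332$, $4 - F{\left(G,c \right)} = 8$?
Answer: $29512999440 - 1113488 i \sqrt{21} \approx 2.9513 \cdot 10^{10} - 5.1026 \cdot 10^{6} i$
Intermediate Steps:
$F{\left(G,c \right)} = -4$ ($F{\left(G,c \right)} = 4 - 8 = -4$)
$J{\left(C,z \right)} = 0$
$j{\left(k \right)} = 4 i \sqrt{21}$ ($j{\left(k \right)} = \sqrt{-332 - 4} = \sqrt{-336} = 4 i \sqrt{21}$)
$\left(J{\left(-446,-116 \right)} - 278372\right) \left(-106020 + j{\left(553 \right)}\right) = \left(0 - 278372\right) \left(-106020 + 4 i \sqrt{21}\right) = - 278372 \left(-106020 + 4 i \sqrt{21}\right) = 29512999440 - 1113488 i \sqrt{21}$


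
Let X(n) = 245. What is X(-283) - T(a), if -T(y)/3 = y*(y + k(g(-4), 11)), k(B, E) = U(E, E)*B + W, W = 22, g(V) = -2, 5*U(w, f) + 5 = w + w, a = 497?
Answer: 3819676/5 ≈ 7.6394e+5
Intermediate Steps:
U(w, f) = -1 + 2*w/5 (U(w, f) = -1 + (w + w)/5 = -1 + (2*w)/5 = -1 + 2*w/5)
k(B, E) = 22 + B*(-1 + 2*E/5) (k(B, E) = (-1 + 2*E/5)*B + 22 = B*(-1 + 2*E/5) + 22 = 22 + B*(-1 + 2*E/5))
T(y) = -3*y*(76/5 + y) (T(y) = -3*y*(y + (22 + (⅕)*(-2)*(-5 + 2*11))) = -3*y*(y + (22 + (⅕)*(-2)*(-5 + 22))) = -3*y*(y + (22 + (⅕)*(-2)*17)) = -3*y*(y + (22 - 34/5)) = -3*y*(y + 76/5) = -3*y*(76/5 + y))
X(-283) - T(a) = 245 - (-3)*497*(76 + 5*497)/5 = 245 - (-3)*497*(76 + 2485)/5 = 245 - (-3)*497*2561/5 = 245 - 1*(-3818451/5) = 245 + 3818451/5 = 3819676/5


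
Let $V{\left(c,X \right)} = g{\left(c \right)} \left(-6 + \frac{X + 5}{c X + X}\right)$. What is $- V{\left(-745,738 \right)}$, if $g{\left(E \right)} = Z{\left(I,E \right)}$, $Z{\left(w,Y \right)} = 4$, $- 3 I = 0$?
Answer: $\frac{3295175}{137268} \approx 24.005$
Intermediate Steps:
$I = 0$ ($I = \left(- \frac{1}{3}\right) 0 = 0$)
$g{\left(E \right)} = 4$
$V{\left(c,X \right)} = -24 + \frac{4 \left(5 + X\right)}{X + X c}$ ($V{\left(c,X \right)} = 4 \left(-6 + \frac{X + 5}{c X + X}\right) = 4 \left(-6 + \frac{5 + X}{X c + X}\right) = 4 \left(-6 + \frac{5 + X}{X + X c}\right) = -24 + \frac{4 \left(5 + X\right)}{X + X c}$)
$- V{\left(-745,738 \right)} = - \frac{4 \left(5 - 3690 - 4428 \left(-745\right)\right)}{738 \left(1 - 745\right)} = - \frac{4 \left(5 - 3690 + 3298860\right)}{738 \left(-744\right)} = - \frac{4 \left(-1\right) 3295175}{738 \cdot 744} = \left(-1\right) \left(- \frac{3295175}{137268}\right) = \frac{3295175}{137268}$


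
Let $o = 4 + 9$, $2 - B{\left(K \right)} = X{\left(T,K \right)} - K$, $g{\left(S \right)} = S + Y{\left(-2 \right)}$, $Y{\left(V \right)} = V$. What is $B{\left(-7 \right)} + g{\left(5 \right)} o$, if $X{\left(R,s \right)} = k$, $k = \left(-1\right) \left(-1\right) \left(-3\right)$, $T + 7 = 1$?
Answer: $37$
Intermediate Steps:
$T = -6$ ($T = -7 + 1 = -6$)
$g{\left(S \right)} = -2 + S$ ($g{\left(S \right)} = S - 2 = -2 + S$)
$k = -3$ ($k = 1 \left(-3\right) = -3$)
$X{\left(R,s \right)} = -3$
$B{\left(K \right)} = 5 + K$ ($B{\left(K \right)} = 2 - \left(-3 - K\right) = 2 + \left(3 + K\right) = 5 + K$)
$o = 13$
$B{\left(-7 \right)} + g{\left(5 \right)} o = \left(5 - 7\right) + \left(-2 + 5\right) 13 = -2 + 3 \cdot 13 = -2 + 39 = 37$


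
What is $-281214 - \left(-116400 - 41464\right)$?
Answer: $-123350$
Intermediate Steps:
$-281214 - \left(-116400 - 41464\right) = -281214 - -157864 = -281214 + 157864 = -123350$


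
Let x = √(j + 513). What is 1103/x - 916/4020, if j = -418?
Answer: -229/1005 + 1103*√95/95 ≈ 112.94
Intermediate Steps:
x = √95 (x = √(-418 + 513) = √95 ≈ 9.7468)
1103/x - 916/4020 = 1103/(√95) - 916/4020 = 1103*(√95/95) - 916*1/4020 = 1103*√95/95 - 229/1005 = -229/1005 + 1103*√95/95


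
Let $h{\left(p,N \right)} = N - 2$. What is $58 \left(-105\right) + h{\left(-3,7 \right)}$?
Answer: $-6085$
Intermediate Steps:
$h{\left(p,N \right)} = -2 + N$ ($h{\left(p,N \right)} = N - 2 = -2 + N$)
$58 \left(-105\right) + h{\left(-3,7 \right)} = 58 \left(-105\right) + \left(-2 + 7\right) = -6090 + 5 = -6085$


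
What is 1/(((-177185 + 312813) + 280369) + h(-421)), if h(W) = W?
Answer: 1/415576 ≈ 2.4063e-6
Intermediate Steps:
1/(((-177185 + 312813) + 280369) + h(-421)) = 1/(((-177185 + 312813) + 280369) - 421) = 1/((135628 + 280369) - 421) = 1/(415997 - 421) = 1/415576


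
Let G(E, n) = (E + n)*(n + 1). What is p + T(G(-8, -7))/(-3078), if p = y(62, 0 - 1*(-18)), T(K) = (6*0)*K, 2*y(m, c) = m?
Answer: 31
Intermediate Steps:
y(m, c) = m/2
G(E, n) = (1 + n)*(E + n) (G(E, n) = (E + n)*(1 + n) = (1 + n)*(E + n))
T(K) = 0 (T(K) = 0*K = 0)
p = 31 (p = (½)*62 = 31)
p + T(G(-8, -7))/(-3078) = 31 + 0/(-3078) = 31 + 0*(-1/3078) = 31 + 0 = 31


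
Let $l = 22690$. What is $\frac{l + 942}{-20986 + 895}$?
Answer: $- \frac{23632}{20091} \approx -1.1762$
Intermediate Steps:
$\frac{l + 942}{-20986 + 895} = \frac{22690 + 942}{-20986 + 895} = \frac{23632}{-20091} = 23632 \left(- \frac{1}{20091}\right) = - \frac{23632}{20091}$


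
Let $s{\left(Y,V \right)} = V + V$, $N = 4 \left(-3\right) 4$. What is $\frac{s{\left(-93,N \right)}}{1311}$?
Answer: $- \frac{32}{437} \approx -0.073227$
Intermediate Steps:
$N = -48$ ($N = \left(-12\right) 4 = -48$)
$s{\left(Y,V \right)} = 2 V$
$\frac{s{\left(-93,N \right)}}{1311} = \frac{2 \left(-48\right)}{1311} = \left(-96\right) \frac{1}{1311} = - \frac{32}{437}$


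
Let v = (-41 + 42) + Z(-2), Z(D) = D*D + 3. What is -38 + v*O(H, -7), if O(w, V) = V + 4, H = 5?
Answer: -62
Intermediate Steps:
Z(D) = 3 + D² (Z(D) = D² + 3 = 3 + D²)
v = 8 (v = (-41 + 42) + (3 + (-2)²) = 1 + (3 + 4) = 1 + 7 = 8)
O(w, V) = 4 + V
-38 + v*O(H, -7) = -38 + 8*(4 - 7) = -38 + 8*(-3) = -38 - 24 = -62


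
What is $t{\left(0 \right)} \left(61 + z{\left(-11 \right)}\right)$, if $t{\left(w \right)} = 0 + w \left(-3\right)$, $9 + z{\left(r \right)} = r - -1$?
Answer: $0$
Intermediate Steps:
$z{\left(r \right)} = -8 + r$ ($z{\left(r \right)} = -9 + \left(r - -1\right) = -9 + \left(r + 1\right) = -9 + \left(1 + r\right) = -8 + r$)
$t{\left(w \right)} = - 3 w$ ($t{\left(w \right)} = 0 - 3 w = - 3 w$)
$t{\left(0 \right)} \left(61 + z{\left(-11 \right)}\right) = \left(-3\right) 0 \left(61 - 19\right) = 0 \left(61 - 19\right) = 0 \cdot 42 = 0$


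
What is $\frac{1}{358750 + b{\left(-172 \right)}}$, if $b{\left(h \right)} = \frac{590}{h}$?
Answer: $\frac{86}{30852205} \approx 2.7875 \cdot 10^{-6}$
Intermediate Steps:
$\frac{1}{358750 + b{\left(-172 \right)}} = \frac{1}{358750 + \frac{590}{-172}} = \frac{1}{358750 + 590 \left(- \frac{1}{172}\right)} = \frac{1}{358750 - \frac{295}{86}} = \frac{1}{\frac{30852205}{86}} = \frac{86}{30852205}$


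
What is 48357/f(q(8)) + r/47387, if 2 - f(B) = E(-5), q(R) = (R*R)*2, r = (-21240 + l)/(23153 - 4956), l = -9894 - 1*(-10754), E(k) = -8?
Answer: 41698300810523/8623012390 ≈ 4835.7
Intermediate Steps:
l = 860 (l = -9894 + 10754 = 860)
r = -20380/18197 (r = (-21240 + 860)/(23153 - 4956) = -20380/18197 ≈ -1.1200)
q(R) = 2*R² (q(R) = R²*2 = 2*R²)
f(B) = 10 (f(B) = 2 - 1*(-8) = 2 + 8 = 10)
48357/f(q(8)) + r/47387 = 48357/10 - 20380/18197/47387 = 48357*(⅒) - 20380/18197*1/47387 = 48357/10 - 20380/862301239 = 41698300810523/8623012390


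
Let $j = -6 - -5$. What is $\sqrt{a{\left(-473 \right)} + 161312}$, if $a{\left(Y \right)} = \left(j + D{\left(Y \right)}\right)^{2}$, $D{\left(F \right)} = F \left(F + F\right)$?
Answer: $\sqrt{200217928161} \approx 4.4746 \cdot 10^{5}$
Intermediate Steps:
$D{\left(F \right)} = 2 F^{2}$ ($D{\left(F \right)} = F 2 F = 2 F^{2}$)
$j = -1$ ($j = -6 + 5 = -1$)
$a{\left(Y \right)} = \left(-1 + 2 Y^{2}\right)^{2}$
$\sqrt{a{\left(-473 \right)} + 161312} = \sqrt{\left(-1 + 2 \left(-473\right)^{2}\right)^{2} + 161312} = \sqrt{\left(-1 + 2 \cdot 223729\right)^{2} + 161312} = \sqrt{\left(-1 + 447458\right)^{2} + 161312} = \sqrt{447457^{2} + 161312} = \sqrt{200217766849 + 161312} = \sqrt{200217928161}$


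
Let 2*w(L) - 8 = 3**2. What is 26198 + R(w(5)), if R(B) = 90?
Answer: 26288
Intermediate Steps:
w(L) = 17/2 (w(L) = 4 + (1/2)*3**2 = 4 + (1/2)*9 = 4 + 9/2 = 17/2)
26198 + R(w(5)) = 26198 + 90 = 26288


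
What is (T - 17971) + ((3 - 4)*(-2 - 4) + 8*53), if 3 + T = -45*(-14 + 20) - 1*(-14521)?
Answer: -3293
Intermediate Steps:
T = 14248 (T = -3 + (-45*(-14 + 20) - 1*(-14521)) = -3 + (-45*6 + 14521) = -3 + (-270 + 14521) = -3 + 14251 = 14248)
(T - 17971) + ((3 - 4)*(-2 - 4) + 8*53) = (14248 - 17971) + ((3 - 4)*(-2 - 4) + 8*53) = -3723 + (-1*(-6) + 424) = -3723 + (6 + 424) = -3723 + 430 = -3293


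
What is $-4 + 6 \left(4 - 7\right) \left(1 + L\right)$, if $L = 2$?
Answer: $-58$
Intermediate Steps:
$-4 + 6 \left(4 - 7\right) \left(1 + L\right) = -4 + 6 \left(4 - 7\right) \left(1 + 2\right) = -4 + 6 \left(\left(-3\right) 3\right) = -4 + 6 \left(-9\right) = -4 - 54 = -58$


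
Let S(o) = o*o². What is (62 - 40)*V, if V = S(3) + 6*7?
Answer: 1518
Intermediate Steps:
S(o) = o³
V = 69 (V = 3³ + 6*7 = 27 + 42 = 69)
(62 - 40)*V = (62 - 40)*69 = 22*69 = 1518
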